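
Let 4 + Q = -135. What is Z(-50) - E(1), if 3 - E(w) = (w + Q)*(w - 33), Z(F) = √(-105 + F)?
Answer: 4413 + I*√155 ≈ 4413.0 + 12.45*I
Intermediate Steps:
Q = -139 (Q = -4 - 135 = -139)
E(w) = 3 - (-139 + w)*(-33 + w) (E(w) = 3 - (w - 139)*(w - 33) = 3 - (-139 + w)*(-33 + w))
Z(-50) - E(1) = √(-105 - 50) - (-4584 - 1*1² + 172*1) = √(-155) - (-4584 - 1*1 + 172) = I*√155 - (-4584 - 1 + 172) = I*√155 - 1*(-4413) = I*√155 + 4413 = 4413 + I*√155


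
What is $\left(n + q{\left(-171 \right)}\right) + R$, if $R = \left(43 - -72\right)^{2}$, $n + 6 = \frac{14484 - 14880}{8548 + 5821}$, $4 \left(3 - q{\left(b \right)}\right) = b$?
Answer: $\frac{762403187}{57476} \approx 13265.0$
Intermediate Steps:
$q{\left(b \right)} = 3 - \frac{b}{4}$
$n = - \frac{86610}{14369}$ ($n = -6 + \frac{14484 - 14880}{8548 + 5821} = -6 - \frac{396}{14369} = - \frac{86610}{14369} \approx -6.0276$)
$R = 13225$ ($R = \left(43 + 72\right)^{2} = 115^{2} = 13225$)
$\left(n + q{\left(-171 \right)}\right) + R = \left(- \frac{86610}{14369} + \left(3 - - \frac{171}{4}\right)\right) + 13225 = \left(- \frac{86610}{14369} + \left(3 + \frac{171}{4}\right)\right) + 13225 = \left(- \frac{86610}{14369} + \frac{183}{4}\right) + 13225 = \frac{2283087}{57476} + 13225 = \frac{762403187}{57476}$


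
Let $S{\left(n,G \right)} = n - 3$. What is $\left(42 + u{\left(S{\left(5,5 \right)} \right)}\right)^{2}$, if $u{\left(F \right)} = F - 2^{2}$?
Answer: $1600$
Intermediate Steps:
$S{\left(n,G \right)} = -3 + n$
$u{\left(F \right)} = -4 + F$ ($u{\left(F \right)} = F - 4 = -4 + F$)
$\left(42 + u{\left(S{\left(5,5 \right)} \right)}\right)^{2} = \left(42 + \left(-4 + \left(-3 + 5\right)\right)\right)^{2} = \left(42 + \left(-4 + 2\right)\right)^{2} = \left(42 - 2\right)^{2} = 40^{2} = 1600$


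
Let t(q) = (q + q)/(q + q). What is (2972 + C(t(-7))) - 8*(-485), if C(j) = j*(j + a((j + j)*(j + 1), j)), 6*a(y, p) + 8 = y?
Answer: 20557/3 ≈ 6852.3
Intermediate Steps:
t(q) = 1 (t(q) = (2*q)/((2*q)) = (2*q)*(1/(2*q)) = 1)
a(y, p) = -4/3 + y/6
C(j) = j*(-4/3 + j + j*(1 + j)/3) (C(j) = j*(j + (-4/3 + ((j + j)*(j + 1))/6)) = j*(j + (-4/3 + ((2*j)*(1 + j))/6)) = j*(j + (-4/3 + (2*j*(1 + j))/6)) = j*(j + (-4/3 + j*(1 + j)/3)) = j*(-4/3 + j + j*(1 + j)/3))
(2972 + C(t(-7))) - 8*(-485) = (2972 + (1/3)*1*(-4 + 1**2 + 4*1)) - 8*(-485) = (2972 + (1/3)*1*(-4 + 1 + 4)) - 1*(-3880) = (2972 + (1/3)*1*1) + 3880 = (2972 + 1/3) + 3880 = 8917/3 + 3880 = 20557/3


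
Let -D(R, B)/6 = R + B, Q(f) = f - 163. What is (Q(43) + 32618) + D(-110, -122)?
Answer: 33890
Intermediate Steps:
Q(f) = -163 + f
D(R, B) = -6*B - 6*R (D(R, B) = -6*(R + B) = -6*(B + R) = -6*B - 6*R)
(Q(43) + 32618) + D(-110, -122) = ((-163 + 43) + 32618) + (-6*(-122) - 6*(-110)) = (-120 + 32618) + (732 + 660) = 32498 + 1392 = 33890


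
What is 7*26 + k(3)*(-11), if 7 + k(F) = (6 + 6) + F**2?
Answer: 28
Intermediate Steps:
k(F) = 5 + F**2 (k(F) = -7 + ((6 + 6) + F**2) = -7 + (12 + F**2) = 5 + F**2)
7*26 + k(3)*(-11) = 7*26 + (5 + 3**2)*(-11) = 182 + (5 + 9)*(-11) = 182 + 14*(-11) = 182 - 154 = 28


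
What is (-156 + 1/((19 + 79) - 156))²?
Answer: 81884401/3364 ≈ 24341.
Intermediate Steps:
(-156 + 1/((19 + 79) - 156))² = (-156 + 1/(98 - 156))² = (-156 + 1/(-58))² = (-156 - 1/58)² = (-9049/58)² = 81884401/3364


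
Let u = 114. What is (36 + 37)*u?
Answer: 8322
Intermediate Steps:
(36 + 37)*u = (36 + 37)*114 = 73*114 = 8322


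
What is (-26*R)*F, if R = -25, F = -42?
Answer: -27300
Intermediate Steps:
(-26*R)*F = -26*(-25)*(-42) = 650*(-42) = -27300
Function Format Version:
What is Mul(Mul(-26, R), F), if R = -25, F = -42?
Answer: -27300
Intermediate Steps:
Mul(Mul(-26, R), F) = Mul(Mul(-26, -25), -42) = Mul(650, -42) = -27300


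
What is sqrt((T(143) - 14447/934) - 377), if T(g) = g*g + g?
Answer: sqrt(17621183042)/934 ≈ 142.13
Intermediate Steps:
T(g) = g + g**2 (T(g) = g**2 + g = g + g**2)
sqrt((T(143) - 14447/934) - 377) = sqrt((143*(1 + 143) - 14447/934) - 377) = sqrt((143*144 - 14447/934) - 377) = sqrt((20592 - 1*14447/934) - 377) = sqrt((20592 - 14447/934) - 377) = sqrt(19218481/934 - 377) = sqrt(18866363/934) = sqrt(17621183042)/934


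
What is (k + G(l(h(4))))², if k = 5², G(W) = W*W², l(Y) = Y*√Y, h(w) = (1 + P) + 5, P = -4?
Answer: 1137 + 800*√2 ≈ 2268.4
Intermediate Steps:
h(w) = 2 (h(w) = (1 - 4) + 5 = -3 + 5 = 2)
l(Y) = Y^(3/2)
G(W) = W³
k = 25
(k + G(l(h(4))))² = (25 + (2^(3/2))³)² = (25 + (2*√2)³)² = (25 + 16*√2)²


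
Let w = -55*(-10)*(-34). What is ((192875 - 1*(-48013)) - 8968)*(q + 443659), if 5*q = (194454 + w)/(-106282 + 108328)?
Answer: 105264019458208/1023 ≈ 1.0290e+11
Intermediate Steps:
w = -18700 (w = 550*(-34) = -18700)
q = 87877/5115 (q = ((194454 - 18700)/(-106282 + 108328))/5 = (175754/2046)/5 = (175754*(1/2046))/5 = (⅕)*(87877/1023) = 87877/5115 ≈ 17.180)
((192875 - 1*(-48013)) - 8968)*(q + 443659) = ((192875 - 1*(-48013)) - 8968)*(87877/5115 + 443659) = ((192875 + 48013) - 8968)*(2269403662/5115) = (240888 - 8968)*(2269403662/5115) = 231920*(2269403662/5115) = 105264019458208/1023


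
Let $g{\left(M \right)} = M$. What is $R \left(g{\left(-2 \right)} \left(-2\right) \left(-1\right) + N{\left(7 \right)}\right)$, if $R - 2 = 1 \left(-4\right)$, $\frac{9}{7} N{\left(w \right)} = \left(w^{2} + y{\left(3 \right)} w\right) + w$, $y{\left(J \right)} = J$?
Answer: $- \frac{1006}{9} \approx -111.78$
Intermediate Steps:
$N{\left(w \right)} = \frac{7 w^{2}}{9} + \frac{28 w}{9}$ ($N{\left(w \right)} = \frac{7 \left(\left(w^{2} + 3 w\right) + w\right)}{9} = \frac{7 \left(w^{2} + 4 w\right)}{9} = \frac{7 w^{2}}{9} + \frac{28 w}{9}$)
$R = -2$ ($R = 2 + 1 \left(-4\right) = 2 - 4 = -2$)
$R \left(g{\left(-2 \right)} \left(-2\right) \left(-1\right) + N{\left(7 \right)}\right) = - 2 \left(\left(-2\right) \left(-2\right) \left(-1\right) + \frac{7}{9} \cdot 7 \left(4 + 7\right)\right) = - 2 \left(4 \left(-1\right) + \frac{7}{9} \cdot 7 \cdot 11\right) = - 2 \left(-4 + \frac{539}{9}\right) = \left(-2\right) \frac{503}{9} = - \frac{1006}{9}$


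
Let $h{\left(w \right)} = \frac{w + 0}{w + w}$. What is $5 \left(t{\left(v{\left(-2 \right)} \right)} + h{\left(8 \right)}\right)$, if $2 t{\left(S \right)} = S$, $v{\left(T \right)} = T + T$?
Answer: $- \frac{15}{2} \approx -7.5$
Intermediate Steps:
$v{\left(T \right)} = 2 T$
$h{\left(w \right)} = \frac{1}{2}$ ($h{\left(w \right)} = \frac{w}{2 w} = w \frac{1}{2 w} = \frac{1}{2}$)
$t{\left(S \right)} = \frac{S}{2}$
$5 \left(t{\left(v{\left(-2 \right)} \right)} + h{\left(8 \right)}\right) = 5 \left(\frac{2 \left(-2\right)}{2} + \frac{1}{2}\right) = 5 \left(\frac{1}{2} \left(-4\right) + \frac{1}{2}\right) = 5 \left(-2 + \frac{1}{2}\right) = 5 \left(- \frac{3}{2}\right) = - \frac{15}{2}$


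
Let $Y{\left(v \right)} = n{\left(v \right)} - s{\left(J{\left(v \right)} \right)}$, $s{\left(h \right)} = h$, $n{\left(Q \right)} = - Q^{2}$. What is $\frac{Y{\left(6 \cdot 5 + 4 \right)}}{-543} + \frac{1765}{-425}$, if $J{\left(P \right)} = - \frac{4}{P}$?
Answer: $- \frac{31143}{15385} \approx -2.0242$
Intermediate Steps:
$Y{\left(v \right)} = - v^{2} + \frac{4}{v}$ ($Y{\left(v \right)} = - v^{2} - - \frac{4}{v} = - v^{2} + \frac{4}{v}$)
$\frac{Y{\left(6 \cdot 5 + 4 \right)}}{-543} + \frac{1765}{-425} = \frac{\frac{1}{6 \cdot 5 + 4} \left(4 - \left(6 \cdot 5 + 4\right)^{3}\right)}{-543} + \frac{1765}{-425} = \frac{4 - \left(30 + 4\right)^{3}}{30 + 4} \left(- \frac{1}{543}\right) + 1765 \left(- \frac{1}{425}\right) = \frac{4 - 34^{3}}{34} \left(- \frac{1}{543}\right) - \frac{353}{85} = \frac{4 - 39304}{34} \left(- \frac{1}{543}\right) - \frac{353}{85} = \frac{1}{34} \left(-39300\right) \left(- \frac{1}{543}\right) - \frac{353}{85} = \left(- \frac{19650}{17}\right) \left(- \frac{1}{543}\right) - \frac{353}{85} = \frac{6550}{3077} - \frac{353}{85} = - \frac{31143}{15385}$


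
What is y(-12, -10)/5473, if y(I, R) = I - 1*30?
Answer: -42/5473 ≈ -0.0076740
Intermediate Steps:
y(I, R) = -30 + I (y(I, R) = I - 30 = -30 + I)
y(-12, -10)/5473 = (-30 - 12)/5473 = -42*1/5473 = -42/5473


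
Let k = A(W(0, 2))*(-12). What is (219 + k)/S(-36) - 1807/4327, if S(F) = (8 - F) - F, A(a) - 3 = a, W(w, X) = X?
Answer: 543433/346160 ≈ 1.5699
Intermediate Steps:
A(a) = 3 + a
S(F) = 8 - 2*F
k = -60 (k = (3 + 2)*(-12) = 5*(-12) = -60)
(219 + k)/S(-36) - 1807/4327 = (219 - 60)/(8 - 2*(-36)) - 1807/4327 = 159/(8 + 72) - 1807*1/4327 = 159/80 - 1807/4327 = 543433/346160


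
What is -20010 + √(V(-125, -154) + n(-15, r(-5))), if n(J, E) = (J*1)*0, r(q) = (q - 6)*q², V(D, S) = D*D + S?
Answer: -20010 + 9*√191 ≈ -19886.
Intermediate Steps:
V(D, S) = S + D² (V(D, S) = D² + S = S + D²)
r(q) = q²*(-6 + q) (r(q) = (-6 + q)*q² = q²*(-6 + q))
n(J, E) = 0 (n(J, E) = J*0 = 0)
-20010 + √(V(-125, -154) + n(-15, r(-5))) = -20010 + √((-154 + (-125)²) + 0) = -20010 + √((-154 + 15625) + 0) = -20010 + √(15471 + 0) = -20010 + √15471 = -20010 + 9*√191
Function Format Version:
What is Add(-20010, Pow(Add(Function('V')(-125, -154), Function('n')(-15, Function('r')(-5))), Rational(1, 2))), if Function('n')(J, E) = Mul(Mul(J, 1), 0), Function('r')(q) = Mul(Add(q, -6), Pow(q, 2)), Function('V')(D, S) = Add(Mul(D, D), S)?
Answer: Add(-20010, Mul(9, Pow(191, Rational(1, 2)))) ≈ -19886.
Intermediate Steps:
Function('V')(D, S) = Add(S, Pow(D, 2)) (Function('V')(D, S) = Add(Pow(D, 2), S) = Add(S, Pow(D, 2)))
Function('r')(q) = Mul(Pow(q, 2), Add(-6, q)) (Function('r')(q) = Mul(Add(-6, q), Pow(q, 2)) = Mul(Pow(q, 2), Add(-6, q)))
Function('n')(J, E) = 0 (Function('n')(J, E) = Mul(J, 0) = 0)
Add(-20010, Pow(Add(Function('V')(-125, -154), Function('n')(-15, Function('r')(-5))), Rational(1, 2))) = Add(-20010, Pow(Add(Add(-154, Pow(-125, 2)), 0), Rational(1, 2))) = Add(-20010, Pow(Add(Add(-154, 15625), 0), Rational(1, 2))) = Add(-20010, Pow(Add(15471, 0), Rational(1, 2))) = Add(-20010, Pow(15471, Rational(1, 2))) = Add(-20010, Mul(9, Pow(191, Rational(1, 2))))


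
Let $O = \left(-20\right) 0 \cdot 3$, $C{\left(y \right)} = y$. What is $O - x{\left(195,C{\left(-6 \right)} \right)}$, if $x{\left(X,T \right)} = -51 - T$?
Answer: $45$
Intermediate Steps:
$O = 0$ ($O = 0 \cdot 3 = 0$)
$O - x{\left(195,C{\left(-6 \right)} \right)} = 0 - \left(-51 - -6\right) = 0 - \left(-51 + 6\right) = 0 - -45 = 0 + 45 = 45$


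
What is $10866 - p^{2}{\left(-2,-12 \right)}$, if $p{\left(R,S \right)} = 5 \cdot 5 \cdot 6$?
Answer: $-11634$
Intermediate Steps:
$p{\left(R,S \right)} = 150$ ($p{\left(R,S \right)} = 25 \cdot 6 = 150$)
$10866 - p^{2}{\left(-2,-12 \right)} = 10866 - 150^{2} = 10866 - 22500 = -11634$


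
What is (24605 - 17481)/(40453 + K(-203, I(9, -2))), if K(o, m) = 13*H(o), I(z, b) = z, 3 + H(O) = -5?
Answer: 7124/40349 ≈ 0.17656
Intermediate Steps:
H(O) = -8 (H(O) = -3 - 5 = -8)
K(o, m) = -104 (K(o, m) = 13*(-8) = -104)
(24605 - 17481)/(40453 + K(-203, I(9, -2))) = (24605 - 17481)/(40453 - 104) = 7124/40349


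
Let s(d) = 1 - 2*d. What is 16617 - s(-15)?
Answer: 16586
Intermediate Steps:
16617 - s(-15) = 16617 - (1 - 2*(-15)) = 16617 - (1 + 30) = 16617 - 1*31 = 16617 - 31 = 16586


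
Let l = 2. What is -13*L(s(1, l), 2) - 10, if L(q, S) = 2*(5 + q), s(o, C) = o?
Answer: -166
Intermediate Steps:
L(q, S) = 10 + 2*q
-13*L(s(1, l), 2) - 10 = -13*(10 + 2*1) - 10 = -13*(10 + 2) - 10 = -13*12 - 10 = -156 - 10 = -166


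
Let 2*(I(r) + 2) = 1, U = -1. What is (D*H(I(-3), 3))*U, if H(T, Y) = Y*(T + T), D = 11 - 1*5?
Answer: 54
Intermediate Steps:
I(r) = -3/2 (I(r) = -2 + (½)*1 = -2 + ½ = -3/2)
D = 6 (D = 11 - 5 = 6)
H(T, Y) = 2*T*Y (H(T, Y) = Y*(2*T) = 2*T*Y)
(D*H(I(-3), 3))*U = (6*(2*(-3/2)*3))*(-1) = (6*(-9))*(-1) = -54*(-1) = 54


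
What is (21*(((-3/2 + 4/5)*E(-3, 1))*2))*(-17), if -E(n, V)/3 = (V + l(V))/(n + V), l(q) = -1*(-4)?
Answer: 7497/2 ≈ 3748.5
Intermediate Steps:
l(q) = 4
E(n, V) = -3*(4 + V)/(V + n) (E(n, V) = -3*(V + 4)/(n + V) = -3*(4 + V)/(V + n))
(21*(((-3/2 + 4/5)*E(-3, 1))*2))*(-17) = (21*(((-3/2 + 4/5)*(3*(-4 - 1*1)/(1 - 3)))*2))*(-17) = (21*(((-3*1/2 + 4*(1/5))*(3*(-4 - 1)/(-2)))*2))*(-17) = (21*(((-3/2 + 4/5)*(3*(-1/2)*(-5)))*2))*(-17) = (21*(-7/10*15/2*2))*(-17) = (21*(-21/4*2))*(-17) = (21*(-21/2))*(-17) = -441/2*(-17) = 7497/2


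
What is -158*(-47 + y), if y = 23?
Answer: 3792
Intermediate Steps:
-158*(-47 + y) = -158*(-47 + 23) = -158*(-24) = 3792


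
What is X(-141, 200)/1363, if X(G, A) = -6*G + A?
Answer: 1046/1363 ≈ 0.76742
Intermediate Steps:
X(G, A) = A - 6*G
X(-141, 200)/1363 = (200 - 6*(-141))/1363 = (200 + 846)*(1/1363) = 1046*(1/1363) = 1046/1363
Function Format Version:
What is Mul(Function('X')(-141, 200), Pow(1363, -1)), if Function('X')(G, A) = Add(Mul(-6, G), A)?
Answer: Rational(1046, 1363) ≈ 0.76742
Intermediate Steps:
Function('X')(G, A) = Add(A, Mul(-6, G))
Mul(Function('X')(-141, 200), Pow(1363, -1)) = Mul(Add(200, Mul(-6, -141)), Pow(1363, -1)) = Mul(Add(200, 846), Rational(1, 1363)) = Mul(1046, Rational(1, 1363)) = Rational(1046, 1363)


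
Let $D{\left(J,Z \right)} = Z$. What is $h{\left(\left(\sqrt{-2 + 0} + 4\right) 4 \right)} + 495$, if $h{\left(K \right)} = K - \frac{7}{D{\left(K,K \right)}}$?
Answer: $\frac{- 8137 i + 2108 \sqrt{2}}{4 \left(\sqrt{2} - 4 i\right)} \approx 510.61 + 5.7943 i$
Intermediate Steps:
$h{\left(K \right)} = K - \frac{7}{K}$
$h{\left(\left(\sqrt{-2 + 0} + 4\right) 4 \right)} + 495 = \left(\left(\sqrt{-2 + 0} + 4\right) 4 - \frac{7}{\left(\sqrt{-2 + 0} + 4\right) 4}\right) + 495 = \left(\left(\sqrt{-2} + 4\right) 4 - \frac{7}{\left(\sqrt{-2} + 4\right) 4}\right) + 495 = \left(\left(i \sqrt{2} + 4\right) 4 - \frac{7}{\left(i \sqrt{2} + 4\right) 4}\right) + 495 = \left(\left(4 + i \sqrt{2}\right) 4 - \frac{7}{\left(4 + i \sqrt{2}\right) 4}\right) + 495 = \left(\left(16 + 4 i \sqrt{2}\right) - \frac{7}{16 + 4 i \sqrt{2}}\right) + 495 = \left(16 - \frac{7}{16 + 4 i \sqrt{2}} + 4 i \sqrt{2}\right) + 495 = 511 - \frac{7}{16 + 4 i \sqrt{2}} + 4 i \sqrt{2}$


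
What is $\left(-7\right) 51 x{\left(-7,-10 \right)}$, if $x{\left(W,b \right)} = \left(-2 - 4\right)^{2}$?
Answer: $-12852$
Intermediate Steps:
$x{\left(W,b \right)} = 36$ ($x{\left(W,b \right)} = \left(-6\right)^{2} = 36$)
$\left(-7\right) 51 x{\left(-7,-10 \right)} = \left(-7\right) 51 \cdot 36 = \left(-357\right) 36 = -12852$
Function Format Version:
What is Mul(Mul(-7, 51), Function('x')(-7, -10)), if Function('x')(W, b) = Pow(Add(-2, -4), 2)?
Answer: -12852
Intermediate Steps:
Function('x')(W, b) = 36 (Function('x')(W, b) = Pow(-6, 2) = 36)
Mul(Mul(-7, 51), Function('x')(-7, -10)) = Mul(Mul(-7, 51), 36) = Mul(-357, 36) = -12852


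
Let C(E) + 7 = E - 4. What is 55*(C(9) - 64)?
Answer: -3630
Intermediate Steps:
C(E) = -11 + E (C(E) = -7 + (E - 4) = -7 + (-4 + E) = -11 + E)
55*(C(9) - 64) = 55*((-11 + 9) - 64) = 55*(-2 - 64) = 55*(-66) = -3630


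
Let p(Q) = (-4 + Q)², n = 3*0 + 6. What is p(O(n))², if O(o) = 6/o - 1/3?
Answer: 10000/81 ≈ 123.46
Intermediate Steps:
n = 6 (n = 0 + 6 = 6)
O(o) = -⅓ + 6/o (O(o) = 6/o - 1*⅓ = 6/o - ⅓ = -⅓ + 6/o)
p(O(n))² = ((-4 + (⅓)*(18 - 1*6)/6)²)² = ((-4 + (⅓)*(⅙)*(18 - 6))²)² = ((-4 + (⅓)*(⅙)*12)²)² = ((-4 + ⅔)²)² = ((-10/3)²)² = (100/9)² = 10000/81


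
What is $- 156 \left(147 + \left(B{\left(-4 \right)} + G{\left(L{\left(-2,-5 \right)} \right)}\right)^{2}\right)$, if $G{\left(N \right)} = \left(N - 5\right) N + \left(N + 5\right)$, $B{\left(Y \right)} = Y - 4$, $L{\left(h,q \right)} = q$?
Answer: $-298116$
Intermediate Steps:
$B{\left(Y \right)} = -4 + Y$
$G{\left(N \right)} = 5 + N + N \left(-5 + N\right)$ ($G{\left(N \right)} = \left(-5 + N\right) N + \left(5 + N\right) = N \left(-5 + N\right) + \left(5 + N\right) = 5 + N + N \left(-5 + N\right)$)
$- 156 \left(147 + \left(B{\left(-4 \right)} + G{\left(L{\left(-2,-5 \right)} \right)}\right)^{2}\right) = - 156 \left(147 + \left(\left(-4 - 4\right) + \left(5 + \left(-5\right)^{2} - -20\right)\right)^{2}\right) = - 156 \left(147 + \left(-8 + \left(5 + 25 + 20\right)\right)^{2}\right) = - 156 \left(147 + \left(-8 + 50\right)^{2}\right) = - 156 \left(147 + 42^{2}\right) = - 156 \left(147 + 1764\right) = \left(-156\right) 1911 = -298116$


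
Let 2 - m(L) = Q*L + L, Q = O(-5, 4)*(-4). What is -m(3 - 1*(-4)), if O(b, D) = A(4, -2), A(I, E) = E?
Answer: 61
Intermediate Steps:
O(b, D) = -2
Q = 8 (Q = -2*(-4) = 8)
m(L) = 2 - 9*L (m(L) = 2 - (8*L + L) = 2 - 9*L)
-m(3 - 1*(-4)) = -(2 - 9*(3 - 1*(-4))) = -(2 - 9*(3 + 4)) = -(2 - 9*7) = -(2 - 63) = -1*(-61) = 61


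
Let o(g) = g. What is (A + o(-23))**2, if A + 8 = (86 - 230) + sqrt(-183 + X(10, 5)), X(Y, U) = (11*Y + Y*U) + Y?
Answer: (175 - I*sqrt(13))**2 ≈ 30612.0 - 1261.9*I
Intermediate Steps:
X(Y, U) = 12*Y + U*Y (X(Y, U) = (11*Y + U*Y) + Y = 12*Y + U*Y)
A = -152 + I*sqrt(13) (A = -8 + ((86 - 230) + sqrt(-183 + 10*(12 + 5))) = -8 + (-144 + sqrt(-183 + 10*17)) = -8 + (-144 + sqrt(-183 + 170)) = -8 + (-144 + sqrt(-13)) = -8 + (-144 + I*sqrt(13)) = -152 + I*sqrt(13) ≈ -152.0 + 3.6056*I)
(A + o(-23))**2 = ((-152 + I*sqrt(13)) - 23)**2 = (-175 + I*sqrt(13))**2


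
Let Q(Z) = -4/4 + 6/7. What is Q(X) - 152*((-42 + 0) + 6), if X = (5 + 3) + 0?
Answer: 38303/7 ≈ 5471.9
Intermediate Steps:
X = 8 (X = 8 + 0 = 8)
Q(Z) = -1/7 (Q(Z) = -4*1/4 + 6*(1/7) = -1 + 6/7 = -1/7)
Q(X) - 152*((-42 + 0) + 6) = -1/7 - 152*((-42 + 0) + 6) = -1/7 - 152*(-42 + 6) = -1/7 - 152*(-36) = -1/7 + 5472 = 38303/7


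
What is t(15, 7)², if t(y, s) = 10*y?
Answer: 22500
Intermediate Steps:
t(15, 7)² = (10*15)² = 150² = 22500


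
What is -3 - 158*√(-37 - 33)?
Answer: -3 - 158*I*√70 ≈ -3.0 - 1321.9*I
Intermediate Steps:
-3 - 158*√(-37 - 33) = -3 - 158*I*√70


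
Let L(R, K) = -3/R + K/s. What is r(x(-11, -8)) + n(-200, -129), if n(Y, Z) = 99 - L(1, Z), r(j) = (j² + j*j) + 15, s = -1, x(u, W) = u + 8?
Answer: 6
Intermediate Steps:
x(u, W) = 8 + u
r(j) = 15 + 2*j² (r(j) = (j² + j²) + 15 = 2*j² + 15 = 15 + 2*j²)
L(R, K) = -K - 3/R (L(R, K) = -3/R + K/(-1) = -3/R + K*(-1) = -3/R - K = -K - 3/R)
n(Y, Z) = 102 + Z (n(Y, Z) = 99 - (-Z - 3/1) = 99 - (-Z - 3*1) = 99 - (-Z - 3) = 99 - (-3 - Z) = 99 + (3 + Z) = 102 + Z)
r(x(-11, -8)) + n(-200, -129) = (15 + 2*(8 - 11)²) + (102 - 129) = (15 + 2*(-3)²) - 27 = (15 + 2*9) - 27 = (15 + 18) - 27 = 33 - 27 = 6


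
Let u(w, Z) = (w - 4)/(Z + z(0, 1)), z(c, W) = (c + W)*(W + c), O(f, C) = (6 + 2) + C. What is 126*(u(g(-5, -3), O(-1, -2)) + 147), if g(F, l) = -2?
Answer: 18414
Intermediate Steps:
O(f, C) = 8 + C
z(c, W) = (W + c)² (z(c, W) = (W + c)*(W + c) = (W + c)²)
u(w, Z) = (-4 + w)/(1 + Z) (u(w, Z) = (w - 4)/(Z + (1 + 0)²) = (-4 + w)/(Z + 1²) = (-4 + w)/(Z + 1) = (-4 + w)/(1 + Z))
126*(u(g(-5, -3), O(-1, -2)) + 147) = 126*((-4 - 2)/(1 + (8 - 2)) + 147) = 126*(-6/(1 + 6) + 147) = 126*(-6/7 + 147) = 126*(1023/7) = 18414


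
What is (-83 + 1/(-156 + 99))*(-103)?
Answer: 487396/57 ≈ 8550.8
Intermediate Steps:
(-83 + 1/(-156 + 99))*(-103) = (-83 + 1/(-57))*(-103) = (-83 - 1/57)*(-103) = -4732/57*(-103) = 487396/57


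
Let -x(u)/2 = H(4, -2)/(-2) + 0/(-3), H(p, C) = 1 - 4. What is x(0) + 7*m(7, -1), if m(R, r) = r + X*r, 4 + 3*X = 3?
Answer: -23/3 ≈ -7.6667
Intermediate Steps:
H(p, C) = -3
x(u) = -3 (x(u) = -2*(-3/(-2) + 0/(-3)) = -2*(-3*(-½) + 0*(-⅓)) = -2*(3/2 + 0) = -2*3/2 = -3)
X = -⅓ (X = -4/3 + (⅓)*3 = -4/3 + 1 = -⅓ ≈ -0.33333)
m(R, r) = 2*r/3 (m(R, r) = r - r/3 = 2*r/3)
x(0) + 7*m(7, -1) = -3 + 7*((⅔)*(-1)) = -3 + 7*(-⅔) = -3 - 14/3 = -23/3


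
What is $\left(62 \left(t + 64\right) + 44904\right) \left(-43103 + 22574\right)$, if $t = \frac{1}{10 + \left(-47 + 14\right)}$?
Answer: $- \frac{23074472826}{23} \approx -1.0032 \cdot 10^{9}$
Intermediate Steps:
$t = - \frac{1}{23}$ ($t = \frac{1}{10 - 33} = \frac{1}{-23} = - \frac{1}{23} \approx -0.043478$)
$\left(62 \left(t + 64\right) + 44904\right) \left(-43103 + 22574\right) = \left(62 \left(- \frac{1}{23} + 64\right) + 44904\right) \left(-43103 + 22574\right) = \left(62 \cdot \frac{1471}{23} + 44904\right) \left(-20529\right) = \left(\frac{91202}{23} + 44904\right) \left(-20529\right) = \frac{1123994}{23} \left(-20529\right) = - \frac{23074472826}{23}$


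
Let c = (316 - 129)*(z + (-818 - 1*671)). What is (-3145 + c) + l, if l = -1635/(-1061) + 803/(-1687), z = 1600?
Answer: 31525748346/1789907 ≈ 17613.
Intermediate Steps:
l = 1906262/1789907 (l = -1635*(-1/1061) + 803*(-1/1687) = 1635/1061 - 803/1687 = 1906262/1789907 ≈ 1.0650)
c = 20757 (c = (316 - 129)*(1600 + (-818 - 1*671)) = 187*(1600 + (-818 - 671)) = 187*(1600 - 1489) = 187*111 = 20757)
(-3145 + c) + l = (-3145 + 20757) + 1906262/1789907 = 17612 + 1906262/1789907 = 31525748346/1789907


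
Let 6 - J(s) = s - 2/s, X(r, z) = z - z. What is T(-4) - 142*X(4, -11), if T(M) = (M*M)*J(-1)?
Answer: 80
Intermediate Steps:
X(r, z) = 0
J(s) = 6 - s + 2/s (J(s) = 6 - (s - 2/s) = 6 + (-s + 2/s) = 6 - s + 2/s)
T(M) = 5*M² (T(M) = (M*M)*(6 - 1*(-1) + 2/(-1)) = M²*(6 + 1 + 2*(-1)) = M²*(6 + 1 - 2) = M²*5 = 5*M²)
T(-4) - 142*X(4, -11) = 5*(-4)² - 142*0 = 5*16 + 0 = 80 + 0 = 80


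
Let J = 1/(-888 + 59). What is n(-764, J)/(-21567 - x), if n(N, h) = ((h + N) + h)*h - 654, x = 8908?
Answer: 448822256/20943669475 ≈ 0.021430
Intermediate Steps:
J = -1/829 (J = 1/(-829) = -1/829 ≈ -0.0012063)
n(N, h) = -654 + h*(N + 2*h) (n(N, h) = ((N + h) + h)*h - 654 = (N + 2*h)*h - 654 = h*(N + 2*h) - 654 = -654 + h*(N + 2*h))
n(-764, J)/(-21567 - x) = (-654 + 2*(-1/829)² - 764*(-1/829))/(-21567 - 1*8908) = (-654 + 2*(1/687241) + 764/829)/(-21567 - 8908) = (-654 + 2/687241 + 764/829)/(-30475) = -448822256/687241*(-1/30475) = 448822256/20943669475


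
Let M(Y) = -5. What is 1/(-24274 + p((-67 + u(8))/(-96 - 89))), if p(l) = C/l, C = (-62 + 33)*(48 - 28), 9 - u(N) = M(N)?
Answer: -53/1393822 ≈ -3.8025e-5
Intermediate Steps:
u(N) = 14 (u(N) = 9 - 1*(-5) = 9 + 5 = 14)
C = -580 (C = -29*20 = -580)
p(l) = -580/l
1/(-24274 + p((-67 + u(8))/(-96 - 89))) = 1/(-24274 - 580*(-96 - 89)/(-67 + 14)) = 1/(-24274 - 580/((-53/(-185)))) = 1/(-24274 - 580/((-53*(-1/185)))) = 1/(-24274 - 580/53/185) = 1/(-24274 - 580*185/53) = 1/(-24274 - 107300/53) = 1/(-1393822/53) = -53/1393822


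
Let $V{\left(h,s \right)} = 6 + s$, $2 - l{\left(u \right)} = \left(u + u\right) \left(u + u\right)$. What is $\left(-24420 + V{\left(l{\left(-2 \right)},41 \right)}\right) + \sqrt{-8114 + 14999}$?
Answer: $-24373 + 9 \sqrt{85} \approx -24290.0$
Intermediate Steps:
$l{\left(u \right)} = 2 - 4 u^{2}$ ($l{\left(u \right)} = 2 - \left(u + u\right) \left(u + u\right) = 2 - 2 u 2 u = 2 - 4 u^{2}$)
$\left(-24420 + V{\left(l{\left(-2 \right)},41 \right)}\right) + \sqrt{-8114 + 14999} = \left(-24420 + \left(6 + 41\right)\right) + \sqrt{-8114 + 14999} = \left(-24420 + 47\right) + \sqrt{6885} = -24373 + 9 \sqrt{85}$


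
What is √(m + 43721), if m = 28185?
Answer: √71906 ≈ 268.15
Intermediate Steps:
√(m + 43721) = √(28185 + 43721) = √71906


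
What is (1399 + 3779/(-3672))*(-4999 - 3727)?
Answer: -22396801687/1836 ≈ -1.2199e+7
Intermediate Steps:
(1399 + 3779/(-3672))*(-4999 - 3727) = (1399 + 3779*(-1/3672))*(-8726) = (1399 - 3779/3672)*(-8726) = (5133349/3672)*(-8726) = -22396801687/1836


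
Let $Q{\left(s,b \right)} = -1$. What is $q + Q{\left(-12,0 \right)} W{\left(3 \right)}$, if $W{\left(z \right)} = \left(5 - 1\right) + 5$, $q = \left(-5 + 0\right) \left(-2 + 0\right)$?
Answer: $1$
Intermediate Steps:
$q = 10$ ($q = \left(-5\right) \left(-2\right) = 10$)
$W{\left(z \right)} = 9$ ($W{\left(z \right)} = 4 + 5 = 9$)
$q + Q{\left(-12,0 \right)} W{\left(3 \right)} = 10 - 9 = 1$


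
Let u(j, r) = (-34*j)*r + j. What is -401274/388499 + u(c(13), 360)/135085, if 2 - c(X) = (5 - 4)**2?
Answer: -58960937551/52480387415 ≈ -1.1235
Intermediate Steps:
c(X) = 1 (c(X) = 2 - (5 - 4)**2 = 2 - 1*1**2 = 2 - 1*1 = 2 - 1 = 1)
u(j, r) = j - 34*j*r (u(j, r) = -34*j*r + j = j - 34*j*r)
-401274/388499 + u(c(13), 360)/135085 = -401274/388499 + (1*(1 - 34*360))/135085 = -401274*1/388499 + (1*(1 - 12240))*(1/135085) = -401274/388499 + (1*(-12239))*(1/135085) = -401274/388499 - 12239*1/135085 = -401274/388499 - 12239/135085 = -58960937551/52480387415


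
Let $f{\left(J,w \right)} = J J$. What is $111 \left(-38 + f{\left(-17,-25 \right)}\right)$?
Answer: $27861$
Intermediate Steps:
$f{\left(J,w \right)} = J^{2}$
$111 \left(-38 + f{\left(-17,-25 \right)}\right) = 111 \left(-38 + \left(-17\right)^{2}\right) = 111 \left(-38 + 289\right) = 111 \cdot 251 = 27861$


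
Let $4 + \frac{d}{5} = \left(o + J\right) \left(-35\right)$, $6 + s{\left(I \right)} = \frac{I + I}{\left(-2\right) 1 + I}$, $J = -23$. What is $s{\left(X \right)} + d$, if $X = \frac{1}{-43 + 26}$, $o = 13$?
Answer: $\frac{60342}{35} \approx 1724.1$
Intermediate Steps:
$X = - \frac{1}{17}$ ($X = \frac{1}{-17} = - \frac{1}{17} \approx -0.058824$)
$s{\left(I \right)} = -6 + \frac{2 I}{-2 + I}$ ($s{\left(I \right)} = -6 + \frac{I + I}{\left(-2\right) 1 + I} = -6 + \frac{2 I}{-2 + I}$)
$d = 1730$ ($d = -20 + 5 \left(13 - 23\right) \left(-35\right) = -20 + 5 \left(\left(-10\right) \left(-35\right)\right) = -20 + 5 \cdot 350 = -20 + 1750 = 1730$)
$s{\left(X \right)} + d = \frac{4 \left(3 - - \frac{1}{17}\right)}{-2 - \frac{1}{17}} + 1730 = \frac{4 \left(3 + \frac{1}{17}\right)}{- \frac{35}{17}} + 1730 = 4 \left(- \frac{17}{35}\right) \frac{52}{17} + 1730 = - \frac{208}{35} + 1730 = \frac{60342}{35}$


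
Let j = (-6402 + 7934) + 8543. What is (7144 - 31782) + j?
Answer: -14563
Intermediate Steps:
j = 10075 (j = 1532 + 8543 = 10075)
(7144 - 31782) + j = (7144 - 31782) + 10075 = -24638 + 10075 = -14563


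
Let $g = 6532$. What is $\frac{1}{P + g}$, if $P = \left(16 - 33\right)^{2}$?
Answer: $\frac{1}{6821} \approx 0.00014661$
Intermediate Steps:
$P = 289$ ($P = \left(-17\right)^{2} = 289$)
$\frac{1}{P + g} = \frac{1}{289 + 6532} = \frac{1}{6821}$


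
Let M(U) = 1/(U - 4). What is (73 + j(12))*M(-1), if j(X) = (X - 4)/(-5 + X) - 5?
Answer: -484/35 ≈ -13.829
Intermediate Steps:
M(U) = 1/(-4 + U)
j(X) = -5 + (-4 + X)/(-5 + X) (j(X) = (-4 + X)/(-5 + X) - 5 = -5 + (-4 + X)/(-5 + X))
(73 + j(12))*M(-1) = (73 + (21 - 4*12)/(-5 + 12))/(-4 - 1) = (73 + (21 - 48)/7)/(-5) = (73 + (⅐)*(-27))*(-⅕) = (73 - 27/7)*(-⅕) = (484/7)*(-⅕) = -484/35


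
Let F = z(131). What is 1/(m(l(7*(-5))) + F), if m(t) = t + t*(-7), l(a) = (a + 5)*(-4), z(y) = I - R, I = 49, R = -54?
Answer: -1/617 ≈ -0.0016207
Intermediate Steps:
z(y) = 103 (z(y) = 49 - 1*(-54) = 49 + 54 = 103)
F = 103
l(a) = -20 - 4*a (l(a) = (5 + a)*(-4) = -20 - 4*a)
m(t) = -6*t (m(t) = t - 7*t = -6*t)
1/(m(l(7*(-5))) + F) = 1/(-6*(-20 - 28*(-5)) + 103) = 1/(-6*(-20 - 4*(-35)) + 103) = 1/(-6*(-20 + 140) + 103) = 1/(-6*120 + 103) = 1/(-720 + 103) = 1/(-617) = -1/617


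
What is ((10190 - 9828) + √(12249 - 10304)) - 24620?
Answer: -24258 + √1945 ≈ -24214.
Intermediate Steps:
((10190 - 9828) + √(12249 - 10304)) - 24620 = (362 + √1945) - 24620 = -24258 + √1945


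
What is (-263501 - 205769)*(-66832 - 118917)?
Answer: 87166433230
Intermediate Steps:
(-263501 - 205769)*(-66832 - 118917) = -469270*(-185749) = 87166433230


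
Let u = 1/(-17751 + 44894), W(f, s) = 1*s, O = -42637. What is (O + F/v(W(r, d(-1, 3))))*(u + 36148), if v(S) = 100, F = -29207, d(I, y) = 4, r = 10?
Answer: -842410160996931/542860 ≈ -1.5518e+9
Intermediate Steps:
W(f, s) = s
u = 1/27143 ≈ 3.6842e-5
(O + F/v(W(r, d(-1, 3))))*(u + 36148) = (-42637 - 29207/100)*(1/27143 + 36148) = (-42637 - 29207*1/100)*(981165165/27143) = (-42637 - 29207/100)*(981165165/27143) = -4292907/100*981165165/27143 = -842410160996931/542860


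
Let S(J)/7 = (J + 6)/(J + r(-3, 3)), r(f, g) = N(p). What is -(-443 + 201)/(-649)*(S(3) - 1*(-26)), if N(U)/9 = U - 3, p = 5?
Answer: -638/59 ≈ -10.814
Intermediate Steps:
N(U) = -27 + 9*U (N(U) = 9*(U - 3) = 9*(-3 + U) = -27 + 9*U)
r(f, g) = 18 (r(f, g) = -27 + 9*5 = -27 + 45 = 18)
S(J) = 7*(6 + J)/(18 + J) (S(J) = 7*((J + 6)/(J + 18)) = 7*((6 + J)/(18 + J)) = 7*(6 + J)/(18 + J))
-(-443 + 201)/(-649)*(S(3) - 1*(-26)) = -(-443 + 201)/(-649)*(7*(6 + 3)/(18 + 3) - 1*(-26)) = -(-242*(-1/649))*(7*9/21 + 26) = -22*(7*(1/21)*9 + 26)/59 = -22*(3 + 26)/59 = -22*29/59 = -1*638/59 = -638/59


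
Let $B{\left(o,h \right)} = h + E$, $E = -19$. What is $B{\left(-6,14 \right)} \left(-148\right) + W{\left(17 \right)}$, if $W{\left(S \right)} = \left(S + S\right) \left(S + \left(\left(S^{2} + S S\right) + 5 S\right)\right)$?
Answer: $23860$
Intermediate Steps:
$B{\left(o,h \right)} = -19 + h$ ($B{\left(o,h \right)} = h - 19 = -19 + h$)
$W{\left(S \right)} = 2 S \left(2 S^{2} + 6 S\right)$ ($W{\left(S \right)} = 2 S \left(S + \left(\left(S^{2} + S^{2}\right) + 5 S\right)\right) = 2 S \left(S + \left(2 S^{2} + 5 S\right)\right) = 2 S \left(2 S^{2} + 6 S\right)$)
$B{\left(-6,14 \right)} \left(-148\right) + W{\left(17 \right)} = \left(-19 + 14\right) \left(-148\right) + 4 \cdot 17^{2} \left(3 + 17\right) = \left(-5\right) \left(-148\right) + 4 \cdot 289 \cdot 20 = 740 + 23120 = 23860$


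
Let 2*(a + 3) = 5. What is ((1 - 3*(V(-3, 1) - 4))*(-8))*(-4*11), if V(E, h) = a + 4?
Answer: 880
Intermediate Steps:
a = -½ (a = -3 + (½)*5 = -3 + 5/2 = -½ ≈ -0.50000)
V(E, h) = 7/2 (V(E, h) = -½ + 4 = 7/2)
((1 - 3*(V(-3, 1) - 4))*(-8))*(-4*11) = ((1 - 3*(7/2 - 4))*(-8))*(-4*11) = ((1 - 3*(-½))*(-8))*(-44) = ((1 + 3/2)*(-8))*(-44) = ((5/2)*(-8))*(-44) = -20*(-44) = 880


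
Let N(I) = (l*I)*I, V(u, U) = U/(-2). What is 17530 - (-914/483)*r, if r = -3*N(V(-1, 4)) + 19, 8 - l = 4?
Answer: 8440484/483 ≈ 17475.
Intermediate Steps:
V(u, U) = -U/2 (V(u, U) = U*(-1/2) = -U/2)
l = 4 (l = 8 - 1*4 = 8 - 4 = 4)
N(I) = 4*I**2 (N(I) = (4*I)*I = 4*I**2)
r = -29 (r = -12*(-1/2*4)**2 + 19 = -12*(-2)**2 + 19 = -12*4 + 19 = -3*16 + 19 = -48 + 19 = -29)
17530 - (-914/483)*r = 17530 - (-914/483)*(-29) = 17530 - (-914*1/483)*(-29) = 17530 - (-914)*(-29)/483 = 17530 - 1*26506/483 = 17530 - 26506/483 = 8440484/483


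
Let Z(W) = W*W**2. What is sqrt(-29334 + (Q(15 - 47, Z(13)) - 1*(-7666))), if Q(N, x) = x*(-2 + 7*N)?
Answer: I*sqrt(518190) ≈ 719.85*I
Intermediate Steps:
Z(W) = W**3
sqrt(-29334 + (Q(15 - 47, Z(13)) - 1*(-7666))) = sqrt(-29334 + (13**3*(-2 + 7*(15 - 47)) - 1*(-7666))) = sqrt(-29334 + (2197*(-2 + 7*(-32)) + 7666)) = sqrt(-29334 + (2197*(-2 - 224) + 7666)) = sqrt(-29334 + (2197*(-226) + 7666)) = sqrt(-29334 + (-496522 + 7666)) = sqrt(-29334 - 488856) = sqrt(-518190) = I*sqrt(518190)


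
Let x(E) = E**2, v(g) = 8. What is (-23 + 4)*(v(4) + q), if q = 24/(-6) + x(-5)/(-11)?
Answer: -361/11 ≈ -32.818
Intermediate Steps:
q = -69/11 (q = 24/(-6) + (-5)**2/(-11) = 24*(-1/6) + 25*(-1/11) = -4 - 25/11 = -69/11 ≈ -6.2727)
(-23 + 4)*(v(4) + q) = (-23 + 4)*(8 - 69/11) = -19*19/11 = -361/11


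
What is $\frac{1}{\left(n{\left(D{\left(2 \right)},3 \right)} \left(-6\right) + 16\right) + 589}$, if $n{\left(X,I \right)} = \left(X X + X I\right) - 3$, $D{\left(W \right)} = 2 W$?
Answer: $\frac{1}{455} \approx 0.0021978$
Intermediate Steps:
$n{\left(X,I \right)} = -3 + X^{2} + I X$ ($n{\left(X,I \right)} = \left(X^{2} + I X\right) - 3 = -3 + X^{2} + I X$)
$\frac{1}{\left(n{\left(D{\left(2 \right)},3 \right)} \left(-6\right) + 16\right) + 589} = \frac{1}{\left(\left(-3 + \left(2 \cdot 2\right)^{2} + 3 \cdot 2 \cdot 2\right) \left(-6\right) + 16\right) + 589} = \frac{1}{\left(\left(-3 + 4^{2} + 3 \cdot 4\right) \left(-6\right) + 16\right) + 589} = \frac{1}{\left(\left(-3 + 16 + 12\right) \left(-6\right) + 16\right) + 589} = \frac{1}{\left(25 \left(-6\right) + 16\right) + 589} = \frac{1}{\left(-150 + 16\right) + 589} = \frac{1}{-134 + 589} = \frac{1}{455}$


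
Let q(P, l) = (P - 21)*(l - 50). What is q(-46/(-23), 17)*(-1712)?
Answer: -1073424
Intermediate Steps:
q(P, l) = (-50 + l)*(-21 + P) (q(P, l) = (-21 + P)*(-50 + l) = (-50 + l)*(-21 + P))
q(-46/(-23), 17)*(-1712) = (1050 - (-2300)/(-23) - 21*17 - 46/(-23)*17)*(-1712) = (1050 - (-2300)*(-1)/23 - 357 - 46*(-1/23)*17)*(-1712) = (1050 - 50*2 - 357 + 2*17)*(-1712) = (1050 - 100 - 357 + 34)*(-1712) = 627*(-1712) = -1073424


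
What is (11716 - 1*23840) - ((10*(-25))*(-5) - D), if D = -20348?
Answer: -33722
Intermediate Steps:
(11716 - 1*23840) - ((10*(-25))*(-5) - D) = (11716 - 1*23840) - ((10*(-25))*(-5) - 1*(-20348)) = (11716 - 23840) - (-250*(-5) + 20348) = -12124 - (1250 + 20348) = -12124 - 1*21598 = -12124 - 21598 = -33722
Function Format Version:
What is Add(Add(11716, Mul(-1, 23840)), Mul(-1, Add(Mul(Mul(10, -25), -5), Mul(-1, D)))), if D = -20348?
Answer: -33722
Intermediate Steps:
Add(Add(11716, Mul(-1, 23840)), Mul(-1, Add(Mul(Mul(10, -25), -5), Mul(-1, D)))) = Add(Add(11716, Mul(-1, 23840)), Mul(-1, Add(Mul(Mul(10, -25), -5), Mul(-1, -20348)))) = Add(Add(11716, -23840), Mul(-1, Add(Mul(-250, -5), 20348))) = Add(-12124, Mul(-1, Add(1250, 20348))) = Add(-12124, Mul(-1, 21598)) = Add(-12124, -21598) = -33722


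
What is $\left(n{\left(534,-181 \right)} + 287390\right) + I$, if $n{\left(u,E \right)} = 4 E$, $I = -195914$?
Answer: $90752$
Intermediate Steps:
$\left(n{\left(534,-181 \right)} + 287390\right) + I = \left(4 \left(-181\right) + 287390\right) - 195914 = \left(-724 + 287390\right) - 195914 = 286666 - 195914 = 90752$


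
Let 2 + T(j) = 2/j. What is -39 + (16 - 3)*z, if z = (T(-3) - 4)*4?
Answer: -1157/3 ≈ -385.67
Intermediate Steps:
T(j) = -2 + 2/j
z = -80/3 (z = ((-2 + 2/(-3)) - 4)*4 = ((-2 + 2*(-⅓)) - 4)*4 = ((-2 - ⅔) - 4)*4 = (-8/3 - 4)*4 = -20/3*4 = -80/3 ≈ -26.667)
-39 + (16 - 3)*z = -39 + (16 - 3)*(-80/3) = -39 + 13*(-80/3) = -39 - 1040/3 = -1157/3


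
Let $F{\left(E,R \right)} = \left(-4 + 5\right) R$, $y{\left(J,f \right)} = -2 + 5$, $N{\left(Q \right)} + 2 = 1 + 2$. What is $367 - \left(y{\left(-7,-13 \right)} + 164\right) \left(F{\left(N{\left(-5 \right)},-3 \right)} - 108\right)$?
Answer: $18904$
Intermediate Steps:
$N{\left(Q \right)} = 1$ ($N{\left(Q \right)} = -2 + \left(1 + 2\right) = -2 + 3 = 1$)
$y{\left(J,f \right)} = 3$
$F{\left(E,R \right)} = R$ ($F{\left(E,R \right)} = 1 R = R$)
$367 - \left(y{\left(-7,-13 \right)} + 164\right) \left(F{\left(N{\left(-5 \right)},-3 \right)} - 108\right) = 367 - \left(3 + 164\right) \left(-3 - 108\right) = 367 - 167 \left(-111\right) = 367 - -18537 = 367 + 18537 = 18904$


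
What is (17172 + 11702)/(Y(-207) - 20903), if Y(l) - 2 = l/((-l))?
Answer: -14437/10451 ≈ -1.3814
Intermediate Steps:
Y(l) = 1 (Y(l) = 2 + l/((-l)) = 2 + l*(-1/l) = 2 - 1 = 1)
(17172 + 11702)/(Y(-207) - 20903) = (17172 + 11702)/(1 - 20903) = 28874/(-20902) = 28874*(-1/20902) = -14437/10451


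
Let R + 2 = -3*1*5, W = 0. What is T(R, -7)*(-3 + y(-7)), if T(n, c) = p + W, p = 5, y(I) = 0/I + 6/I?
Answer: -135/7 ≈ -19.286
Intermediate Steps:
y(I) = 6/I (y(I) = 0 + 6/I = 6/I)
R = -17 (R = -2 - 3*1*5 = -2 - 3*5 = -2 - 15 = -17)
T(n, c) = 5 (T(n, c) = 5 + 0 = 5)
T(R, -7)*(-3 + y(-7)) = 5*(-3 + 6/(-7)) = 5*(-3 + 6*(-⅐)) = 5*(-3 - 6/7) = 5*(-27/7) = -135/7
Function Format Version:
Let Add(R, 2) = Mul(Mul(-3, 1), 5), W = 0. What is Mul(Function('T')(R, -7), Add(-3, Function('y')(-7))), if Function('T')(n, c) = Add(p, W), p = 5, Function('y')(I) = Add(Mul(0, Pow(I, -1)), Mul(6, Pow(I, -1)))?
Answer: Rational(-135, 7) ≈ -19.286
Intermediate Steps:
Function('y')(I) = Mul(6, Pow(I, -1)) (Function('y')(I) = Add(0, Mul(6, Pow(I, -1))) = Mul(6, Pow(I, -1)))
R = -17 (R = Add(-2, Mul(Mul(-3, 1), 5)) = Add(-2, Mul(-3, 5)) = Add(-2, -15) = -17)
Function('T')(n, c) = 5 (Function('T')(n, c) = Add(5, 0) = 5)
Mul(Function('T')(R, -7), Add(-3, Function('y')(-7))) = Mul(5, Add(-3, Mul(6, Pow(-7, -1)))) = Mul(5, Add(-3, Mul(6, Rational(-1, 7)))) = Mul(5, Add(-3, Rational(-6, 7))) = Mul(5, Rational(-27, 7)) = Rational(-135, 7)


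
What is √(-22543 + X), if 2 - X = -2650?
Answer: I*√19891 ≈ 141.04*I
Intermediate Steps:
X = 2652 (X = 2 - 1*(-2650) = 2 + 2650 = 2652)
√(-22543 + X) = √(-22543 + 2652) = √(-19891) = I*√19891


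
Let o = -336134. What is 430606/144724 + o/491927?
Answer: 81590030373/35596821574 ≈ 2.2921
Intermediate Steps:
430606/144724 + o/491927 = 430606/144724 - 336134/491927 = 430606*(1/144724) - 336134*1/491927 = 215303/72362 - 336134/491927 = 81590030373/35596821574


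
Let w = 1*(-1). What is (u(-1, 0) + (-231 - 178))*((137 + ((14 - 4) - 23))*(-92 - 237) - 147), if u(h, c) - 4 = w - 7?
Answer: 16909459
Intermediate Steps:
w = -1
u(h, c) = -4 (u(h, c) = 4 + (-1 - 7) = 4 - 8 = -4)
(u(-1, 0) + (-231 - 178))*((137 + ((14 - 4) - 23))*(-92 - 237) - 147) = (-4 + (-231 - 178))*((137 + ((14 - 4) - 23))*(-92 - 237) - 147) = (-4 - 409)*((137 + (10 - 23))*(-329) - 147) = -413*((137 - 13)*(-329) - 147) = -413*(124*(-329) - 147) = -413*(-40796 - 147) = -413*(-40943) = 16909459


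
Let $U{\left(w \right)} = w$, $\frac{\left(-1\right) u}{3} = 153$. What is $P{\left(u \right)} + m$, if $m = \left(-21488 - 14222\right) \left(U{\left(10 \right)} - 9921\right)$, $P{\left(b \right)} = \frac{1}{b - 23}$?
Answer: $\frac{170590312419}{482} \approx 3.5392 \cdot 10^{8}$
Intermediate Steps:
$u = -459$ ($u = \left(-3\right) 153 = -459$)
$P{\left(b \right)} = \frac{1}{-23 + b}$
$m = 353921810$ ($m = \left(-21488 - 14222\right) \left(10 - 9921\right) = \left(-35710\right) \left(-9911\right) = 353921810$)
$P{\left(u \right)} + m = \frac{1}{-23 - 459} + 353921810 = \frac{1}{-482} + 353921810 = - \frac{1}{482} + 353921810 = \frac{170590312419}{482}$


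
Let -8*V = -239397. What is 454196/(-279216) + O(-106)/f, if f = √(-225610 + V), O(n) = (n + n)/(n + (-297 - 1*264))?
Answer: -113549/69804 - 424*I*√3130966/1044177161 ≈ -1.6267 - 0.00071851*I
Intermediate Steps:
V = 239397/8 (V = -⅛*(-239397) = 239397/8 ≈ 29925.)
O(n) = 2*n/(-561 + n) (O(n) = (2*n)/(n + (-297 - 264)) = (2*n)/(n - 561) = (2*n)/(-561 + n) = 2*n/(-561 + n))
f = I*√3130966/4 (f = √(-225610 + 239397/8) = √(-1565483/8) = I*√3130966/4 ≈ 442.36*I)
454196/(-279216) + O(-106)/f = 454196/(-279216) + (2*(-106)/(-561 - 106))/((I*√3130966/4)) = 454196*(-1/279216) + (2*(-106)/(-667))*(-2*I*√3130966/1565483) = -113549/69804 + (2*(-106)*(-1/667))*(-2*I*√3130966/1565483) = -113549/69804 + 212*(-2*I*√3130966/1565483)/667 = -113549/69804 - 424*I*√3130966/1044177161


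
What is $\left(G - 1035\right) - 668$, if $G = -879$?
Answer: $-2582$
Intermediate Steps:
$\left(G - 1035\right) - 668 = \left(-879 - 1035\right) - 668 = -1914 - 668 = -2582$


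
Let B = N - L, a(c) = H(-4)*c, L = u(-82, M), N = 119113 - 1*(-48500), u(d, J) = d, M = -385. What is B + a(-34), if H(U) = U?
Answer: 167831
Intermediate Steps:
N = 167613 (N = 119113 + 48500 = 167613)
L = -82
a(c) = -4*c
B = 167695 (B = 167613 - 1*(-82) = 167613 + 82 = 167695)
B + a(-34) = 167695 - 4*(-34) = 167695 + 136 = 167831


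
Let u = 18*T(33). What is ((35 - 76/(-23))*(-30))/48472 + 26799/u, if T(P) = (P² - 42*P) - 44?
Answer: -2503271107/570248844 ≈ -4.3898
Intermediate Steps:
T(P) = -44 + P² - 42*P
u = -6138 (u = 18*(-44 + 33² - 42*33) = 18*(-44 + 1089 - 1386) = 18*(-341) = -6138)
((35 - 76/(-23))*(-30))/48472 + 26799/u = ((35 - 76/(-23))*(-30))/48472 + 26799/(-6138) = ((35 - 76*(-1/23))*(-30))*(1/48472) + 26799*(-1/6138) = ((35 + 76/23)*(-30))*(1/48472) - 8933/2046 = ((881/23)*(-30))*(1/48472) - 8933/2046 = -26430/23*1/48472 - 8933/2046 = -13215/557428 - 8933/2046 = -2503271107/570248844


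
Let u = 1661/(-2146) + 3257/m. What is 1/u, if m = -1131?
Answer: -83694/305797 ≈ -0.27369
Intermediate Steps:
u = -305797/83694 (u = 1661/(-2146) + 3257/(-1131) = 1661*(-1/2146) + 3257*(-1/1131) = -1661/2146 - 3257/1131 = -305797/83694 ≈ -3.6538)
1/u = 1/(-305797/83694) = -83694/305797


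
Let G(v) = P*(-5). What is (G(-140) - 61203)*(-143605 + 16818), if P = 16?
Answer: 7769887721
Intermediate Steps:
G(v) = -80 (G(v) = 16*(-5) = -80)
(G(-140) - 61203)*(-143605 + 16818) = (-80 - 61203)*(-143605 + 16818) = -61283*(-126787) = 7769887721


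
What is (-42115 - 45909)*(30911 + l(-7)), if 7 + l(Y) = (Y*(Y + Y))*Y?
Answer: -2659909232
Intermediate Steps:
l(Y) = -7 + 2*Y**3 (l(Y) = -7 + (Y*(Y + Y))*Y = -7 + (Y*(2*Y))*Y = -7 + (2*Y**2)*Y = -7 + 2*Y**3)
(-42115 - 45909)*(30911 + l(-7)) = (-42115 - 45909)*(30911 + (-7 + 2*(-7)**3)) = -88024*(30911 + (-7 + 2*(-343))) = -88024*(30911 + (-7 - 686)) = -88024*(30911 - 693) = -88024*30218 = -2659909232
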